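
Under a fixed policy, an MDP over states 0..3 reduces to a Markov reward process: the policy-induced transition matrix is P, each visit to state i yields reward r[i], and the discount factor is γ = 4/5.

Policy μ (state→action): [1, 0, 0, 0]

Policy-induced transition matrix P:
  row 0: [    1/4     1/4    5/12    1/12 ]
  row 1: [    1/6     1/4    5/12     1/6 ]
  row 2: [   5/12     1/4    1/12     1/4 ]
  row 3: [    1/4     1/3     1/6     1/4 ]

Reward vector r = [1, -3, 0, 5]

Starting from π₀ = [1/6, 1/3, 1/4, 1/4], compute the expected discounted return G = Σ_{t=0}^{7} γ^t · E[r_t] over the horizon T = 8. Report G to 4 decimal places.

t=0: π = [0.1667, 0.3333, 0.2500, 0.2500], E[r] = 0.4167, γ^t·E[r] = 0.416667, running G = 0.416667
t=1: π = [0.2639, 0.2708, 0.2708, 0.1944], E[r] = 0.4236, γ^t·E[r] = 0.338889, running G = 0.755556
t=2: π = [0.2726, 0.2662, 0.2778, 0.1834], E[r] = 0.3912, γ^t·E[r] = 0.250370, running G = 1.005926
t=3: π = [0.2741, 0.2653, 0.2782, 0.1824], E[r] = 0.3902, γ^t·E[r] = 0.199778, running G = 1.205704
t=4: π = [0.2743, 0.2652, 0.2783, 0.1822], E[r] = 0.3897, γ^t·E[r] = 0.159621, running G = 1.365325
t=5: π = [0.2743, 0.2652, 0.2783, 0.1822], E[r] = 0.3897, γ^t·E[r] = 0.127692, running G = 1.493018
t=6: π = [0.2743, 0.2652, 0.2783, 0.1822], E[r] = 0.3897, γ^t·E[r] = 0.102151, running G = 1.595169
t=7: π = [0.2743, 0.2652, 0.2783, 0.1822], E[r] = 0.3897, γ^t·E[r] = 0.081721, running G = 1.676890

G = 1.6769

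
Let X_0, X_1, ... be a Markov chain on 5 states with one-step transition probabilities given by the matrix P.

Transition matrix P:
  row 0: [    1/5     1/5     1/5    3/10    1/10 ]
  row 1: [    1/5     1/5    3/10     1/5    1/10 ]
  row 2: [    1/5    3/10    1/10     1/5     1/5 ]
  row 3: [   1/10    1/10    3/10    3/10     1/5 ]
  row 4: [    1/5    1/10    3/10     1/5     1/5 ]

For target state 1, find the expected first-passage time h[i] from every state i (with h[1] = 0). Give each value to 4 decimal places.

h = [5.5729, 0.0000, 5.0612, 6.1290, 6.0734]

First-step conditioning: h[1] = 0; for i ≠ 1, h[i] = 1 + Σ_k P[i][k]·h[k].
  h[0] = 1 + 1/5·h[0] + 1/5·h[2] + 3/10·h[3] + 1/10·h[4]
  h[2] = 1 + 1/5·h[0] + 1/10·h[2] + 1/5·h[3] + 1/5·h[4]
  h[3] = 1 + 1/10·h[0] + 3/10·h[2] + 3/10·h[3] + 1/5·h[4]
  h[4] = 1 + 1/5·h[0] + 3/10·h[2] + 1/5·h[3] + 1/5·h[4]
Solving the 4×4 linear system over states ≠ 1 gives exactly h = [5010/899, 0, 4550/899, 190/31, 5460/899] (h[1] = 0 is the target).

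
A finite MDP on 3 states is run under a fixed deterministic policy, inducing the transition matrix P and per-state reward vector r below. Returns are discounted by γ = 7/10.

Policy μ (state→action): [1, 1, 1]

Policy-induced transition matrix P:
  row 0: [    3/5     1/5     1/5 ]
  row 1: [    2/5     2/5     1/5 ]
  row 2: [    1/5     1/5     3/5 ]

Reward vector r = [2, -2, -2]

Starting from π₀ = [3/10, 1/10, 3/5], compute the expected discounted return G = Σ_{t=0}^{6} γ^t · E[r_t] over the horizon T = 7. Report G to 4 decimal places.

t=0: π = [0.3000, 0.1000, 0.6000], E[r] = -0.8000, γ^t·E[r] = -0.800000, running G = -0.800000
t=1: π = [0.3400, 0.2200, 0.4400], E[r] = -0.6400, γ^t·E[r] = -0.448000, running G = -1.248000
t=2: π = [0.3800, 0.2440, 0.3760], E[r] = -0.4800, γ^t·E[r] = -0.235200, running G = -1.483200
t=3: π = [0.4008, 0.2488, 0.3504], E[r] = -0.3968, γ^t·E[r] = -0.136102, running G = -1.619302
t=4: π = [0.4101, 0.2498, 0.3402], E[r] = -0.3597, γ^t·E[r] = -0.086359, running G = -1.705662
t=5: π = [0.4140, 0.2500, 0.3361], E[r] = -0.3441, γ^t·E[r] = -0.057827, running G = -1.763488
t=6: π = [0.4156, 0.2500, 0.3344], E[r] = -0.3377, γ^t·E[r] = -0.039726, running G = -1.803214

G = -1.8032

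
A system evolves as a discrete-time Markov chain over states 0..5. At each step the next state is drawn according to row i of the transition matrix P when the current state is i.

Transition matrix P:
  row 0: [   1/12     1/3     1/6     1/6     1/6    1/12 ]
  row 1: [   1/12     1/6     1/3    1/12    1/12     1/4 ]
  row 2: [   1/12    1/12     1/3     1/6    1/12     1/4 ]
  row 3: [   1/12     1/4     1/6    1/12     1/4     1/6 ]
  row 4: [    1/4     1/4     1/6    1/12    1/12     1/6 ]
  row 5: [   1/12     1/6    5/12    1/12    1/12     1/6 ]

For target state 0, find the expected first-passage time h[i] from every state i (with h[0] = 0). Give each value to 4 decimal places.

h = [0.0000, 9.9732, 9.9505, 9.7008, 8.3149, 9.9715]

First-step conditioning: h[0] = 0; for i ≠ 0, h[i] = 1 + Σ_k P[i][k]·h[k].
  h[1] = 1 + 1/6·h[1] + 1/3·h[2] + 1/12·h[3] + 1/12·h[4] + 1/4·h[5]
  h[2] = 1 + 1/12·h[1] + 1/3·h[2] + 1/6·h[3] + 1/12·h[4] + 1/4·h[5]
  h[3] = 1 + 1/4·h[1] + 1/6·h[2] + 1/12·h[3] + 1/4·h[4] + 1/6·h[5]
  h[4] = 1 + 1/4·h[1] + 1/6·h[2] + 1/12·h[3] + 1/12·h[4] + 1/6·h[5]
  h[5] = 1 + 1/6·h[1] + 5/12·h[2] + 1/12·h[3] + 1/12·h[4] + 1/6·h[5]
Solving the 5×5 linear system over states ≠ 0 gives exactly h = [0, 68526/6871, 68370/6871, 66654/6871, 57132/6871, 68514/6871] (h[0] = 0 is the target).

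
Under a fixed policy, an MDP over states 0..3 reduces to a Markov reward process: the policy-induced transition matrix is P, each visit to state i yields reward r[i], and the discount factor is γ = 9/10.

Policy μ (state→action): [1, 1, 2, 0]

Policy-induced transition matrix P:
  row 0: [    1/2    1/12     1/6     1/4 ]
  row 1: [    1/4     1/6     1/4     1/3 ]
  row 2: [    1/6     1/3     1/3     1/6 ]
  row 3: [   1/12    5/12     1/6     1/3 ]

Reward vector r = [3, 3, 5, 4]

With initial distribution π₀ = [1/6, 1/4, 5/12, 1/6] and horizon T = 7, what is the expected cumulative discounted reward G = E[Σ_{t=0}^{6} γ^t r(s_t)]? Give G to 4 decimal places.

t=0: π = [0.1667, 0.2500, 0.4167, 0.1667], E[r] = 4.0000, γ^t·E[r] = 4.000000, running G = 4.000000
t=1: π = [0.2292, 0.2639, 0.2569, 0.2500], E[r] = 3.7639, γ^t·E[r] = 3.387500, running G = 7.387500
t=2: π = [0.2442, 0.2529, 0.2315, 0.2714], E[r] = 3.7344, γ^t·E[r] = 3.024844, running G = 10.412344
t=3: π = [0.2465, 0.2527, 0.2263, 0.2744], E[r] = 3.7270, γ^t·E[r] = 2.717016, running G = 13.129359
t=4: π = [0.2470, 0.2524, 0.2254, 0.2751], E[r] = 3.7260, γ^t·E[r] = 2.444607, running G = 15.573967
t=5: π = [0.2471, 0.2524, 0.2253, 0.2752], E[r] = 3.7257, γ^t·E[r] = 2.200006, running G = 17.773972
t=6: π = [0.2471, 0.2524, 0.2252, 0.2752], E[r] = 3.7257, γ^t·E[r] = 1.979984, running G = 19.753957

G = 19.7540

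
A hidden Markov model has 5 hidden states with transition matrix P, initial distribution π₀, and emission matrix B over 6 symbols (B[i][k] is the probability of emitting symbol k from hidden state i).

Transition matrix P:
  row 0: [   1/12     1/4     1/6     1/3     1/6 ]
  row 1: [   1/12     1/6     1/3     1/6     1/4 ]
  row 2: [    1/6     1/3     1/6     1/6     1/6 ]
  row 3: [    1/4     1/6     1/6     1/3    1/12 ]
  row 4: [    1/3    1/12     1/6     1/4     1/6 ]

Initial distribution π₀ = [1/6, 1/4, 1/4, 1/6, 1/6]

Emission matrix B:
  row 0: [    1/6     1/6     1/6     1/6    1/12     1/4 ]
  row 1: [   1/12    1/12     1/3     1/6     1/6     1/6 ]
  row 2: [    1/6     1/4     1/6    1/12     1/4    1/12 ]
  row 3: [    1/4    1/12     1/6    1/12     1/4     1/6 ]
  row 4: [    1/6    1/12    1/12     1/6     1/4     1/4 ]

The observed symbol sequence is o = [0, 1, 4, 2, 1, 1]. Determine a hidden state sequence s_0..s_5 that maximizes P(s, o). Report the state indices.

t=0: δ = [2.778e-02, 2.083e-02, 4.167e-02, 4.167e-02, 2.778e-02]  (obs o_0=0)
t=1: δ = [1.736e-03, 1.157e-03, 1.736e-03, 1.157e-03, 5.787e-04]  ψ = [3, 2, 1, 3, 2]  (obs o_1=1)
t=2: δ = [2.411e-05, 9.645e-05, 9.645e-05, 1.447e-04, 7.234e-05]  ψ = [2, 2, 1, 0, 0]  (obs o_2=4)
t=3: δ = [6.028e-06, 1.072e-05, 5.358e-06, 8.038e-06, 2.009e-06]  ψ = [3, 2, 1, 3, 1]  (obs o_3=2)
t=4: δ = [3.349e-07, 1.488e-07, 8.931e-07, 2.233e-07, 2.233e-07]  ψ = [3, 1, 1, 3, 1]  (obs o_4=1)
t=5: δ = [2.481e-08, 2.481e-08, 3.721e-08, 1.240e-08, 1.240e-08]  ψ = [2, 2, 2, 2, 2]  (obs o_5=1)
backtrack: best end state = 2; path = [2, 1, 2, 1, 2, 2]

path = [2, 1, 2, 1, 2, 2]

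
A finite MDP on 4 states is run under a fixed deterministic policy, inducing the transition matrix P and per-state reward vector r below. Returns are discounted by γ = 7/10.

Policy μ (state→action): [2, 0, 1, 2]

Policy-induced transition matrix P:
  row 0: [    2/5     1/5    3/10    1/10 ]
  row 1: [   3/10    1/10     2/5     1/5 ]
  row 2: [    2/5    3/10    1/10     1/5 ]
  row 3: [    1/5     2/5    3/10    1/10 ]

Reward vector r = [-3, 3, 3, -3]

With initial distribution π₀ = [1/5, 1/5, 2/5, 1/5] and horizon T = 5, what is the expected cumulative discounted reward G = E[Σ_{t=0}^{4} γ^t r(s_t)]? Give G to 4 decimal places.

t=0: π = [0.2000, 0.2000, 0.4000, 0.2000], E[r] = 0.6000, γ^t·E[r] = 0.600000, running G = 0.600000
t=1: π = [0.3400, 0.2600, 0.2400, 0.1600], E[r] = 0.0000, γ^t·E[r] = 0.000000, running G = 0.600000
t=2: π = [0.3420, 0.2300, 0.2780, 0.1500], E[r] = 0.0480, γ^t·E[r] = 0.023520, running G = 0.623520
t=3: π = [0.3470, 0.2348, 0.2674, 0.1508], E[r] = 0.0132, γ^t·E[r] = 0.004528, running G = 0.628048
t=4: π = [0.3464, 0.2334, 0.2700, 0.1502], E[r] = 0.0205, γ^t·E[r] = 0.004927, running G = 0.632974

G = 0.6330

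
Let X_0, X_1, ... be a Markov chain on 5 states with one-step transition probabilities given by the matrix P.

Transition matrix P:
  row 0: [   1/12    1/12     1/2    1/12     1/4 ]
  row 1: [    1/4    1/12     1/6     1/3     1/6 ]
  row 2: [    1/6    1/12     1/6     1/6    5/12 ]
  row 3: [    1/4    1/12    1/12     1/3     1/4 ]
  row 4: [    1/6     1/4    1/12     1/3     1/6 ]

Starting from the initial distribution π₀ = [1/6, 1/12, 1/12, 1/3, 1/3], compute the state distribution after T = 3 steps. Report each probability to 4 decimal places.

π = [0.1829, 0.1245, 0.1864, 0.2557, 0.2504]

t=0: π = [0.1667, 0.0833, 0.0833, 0.3333, 0.3333]
t=1: π = [0.1875, 0.1389, 0.1667, 0.2778, 0.2292]
t=2: π = [0.1858, 0.1215, 0.1869, 0.2587, 0.2471]
t=3: π = [0.1829, 0.1245, 0.1864, 0.2557, 0.2504]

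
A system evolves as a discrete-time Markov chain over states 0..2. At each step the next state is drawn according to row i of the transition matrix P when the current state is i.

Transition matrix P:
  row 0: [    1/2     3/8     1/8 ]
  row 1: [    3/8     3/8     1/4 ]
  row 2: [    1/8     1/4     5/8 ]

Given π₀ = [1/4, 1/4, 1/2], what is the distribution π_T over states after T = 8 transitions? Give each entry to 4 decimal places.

π = [0.3331, 0.3332, 0.3337]

t=0: π = [0.2500, 0.2500, 0.5000]
t=1: π = [0.2813, 0.3125, 0.4063]
t=2: π = [0.3086, 0.3242, 0.3672]
t=3: π = [0.3218, 0.3291, 0.3491]
t=4: π = [0.3279, 0.3314, 0.3407]
t=5: π = [0.3308, 0.3324, 0.3368]
t=6: π = [0.3322, 0.3329, 0.3349]
t=7: π = [0.3328, 0.3331, 0.3341]
t=8: π = [0.3331, 0.3332, 0.3337]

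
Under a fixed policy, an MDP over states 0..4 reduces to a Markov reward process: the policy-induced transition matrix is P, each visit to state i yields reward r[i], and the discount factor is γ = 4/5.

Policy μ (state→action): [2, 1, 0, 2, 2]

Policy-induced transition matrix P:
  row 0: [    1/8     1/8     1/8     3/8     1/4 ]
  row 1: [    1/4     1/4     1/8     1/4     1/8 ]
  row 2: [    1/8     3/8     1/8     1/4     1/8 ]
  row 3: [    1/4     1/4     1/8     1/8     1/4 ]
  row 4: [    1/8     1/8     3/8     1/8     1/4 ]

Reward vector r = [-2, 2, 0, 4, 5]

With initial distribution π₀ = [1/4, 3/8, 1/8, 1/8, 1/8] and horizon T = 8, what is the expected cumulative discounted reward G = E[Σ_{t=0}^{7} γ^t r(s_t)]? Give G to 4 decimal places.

G = 7.6235

t=0: π = [0.2500, 0.3750, 0.1250, 0.1250, 0.1250], E[r] = 1.3750, γ^t·E[r] = 1.375000, running G = 1.375000
t=1: π = [0.1875, 0.2188, 0.1563, 0.2500, 0.1875], E[r] = 2.0000, γ^t·E[r] = 1.600000, running G = 2.975000
t=2: π = [0.1836, 0.2227, 0.1719, 0.2188, 0.2031], E[r] = 1.9688, γ^t·E[r] = 1.260000, running G = 4.235000
t=3: π = [0.1802, 0.2231, 0.1758, 0.2202, 0.2007], E[r] = 1.9702, γ^t·E[r] = 1.008750, running G = 5.243750
t=4: π = [0.1804, 0.2244, 0.1752, 0.2199, 0.2001], E[r] = 1.9682, γ^t·E[r] = 0.806175, running G = 6.049925
t=5: π = [0.1805, 0.2243, 0.1750, 0.2200, 0.2001], E[r] = 1.9681, γ^t·E[r] = 0.644895, running G = 6.694820
t=6: π = [0.1805, 0.2243, 0.1750, 0.2201, 0.2001], E[r] = 1.9681, γ^t·E[r] = 0.515934, running G = 7.210754
t=7: π = [0.1805, 0.2243, 0.1750, 0.2201, 0.2001], E[r] = 1.9681, γ^t·E[r] = 0.412749, running G = 7.623502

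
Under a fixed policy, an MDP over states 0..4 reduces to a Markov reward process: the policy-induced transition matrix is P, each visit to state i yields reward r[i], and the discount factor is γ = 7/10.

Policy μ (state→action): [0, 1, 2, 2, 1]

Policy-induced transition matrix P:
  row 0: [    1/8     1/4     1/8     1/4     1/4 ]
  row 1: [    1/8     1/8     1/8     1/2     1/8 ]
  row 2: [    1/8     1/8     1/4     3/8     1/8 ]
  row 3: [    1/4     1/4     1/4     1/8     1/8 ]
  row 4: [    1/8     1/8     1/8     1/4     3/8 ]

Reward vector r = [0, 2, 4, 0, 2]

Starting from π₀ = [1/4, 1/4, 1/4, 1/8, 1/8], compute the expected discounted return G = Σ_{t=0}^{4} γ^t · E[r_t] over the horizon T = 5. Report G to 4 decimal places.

t=0: π = [0.2500, 0.2500, 0.2500, 0.1250, 0.1250], E[r] = 1.7500, γ^t·E[r] = 1.750000, running G = 1.750000
t=1: π = [0.1406, 0.1719, 0.1719, 0.3281, 0.1875], E[r] = 1.4063, γ^t·E[r] = 0.984375, running G = 2.734375
t=2: π = [0.1660, 0.1836, 0.1875, 0.2734, 0.1895], E[r] = 1.4961, γ^t·E[r] = 0.733086, running G = 3.467461
t=3: π = [0.1592, 0.1799, 0.1826, 0.2852, 0.1931], E[r] = 1.4766, γ^t·E[r] = 0.506461, running G = 3.973922
t=4: π = [0.1606, 0.1805, 0.1835, 0.2822, 0.1932], E[r] = 1.4813, γ^t·E[r] = 0.355666, running G = 4.329588

G = 4.3296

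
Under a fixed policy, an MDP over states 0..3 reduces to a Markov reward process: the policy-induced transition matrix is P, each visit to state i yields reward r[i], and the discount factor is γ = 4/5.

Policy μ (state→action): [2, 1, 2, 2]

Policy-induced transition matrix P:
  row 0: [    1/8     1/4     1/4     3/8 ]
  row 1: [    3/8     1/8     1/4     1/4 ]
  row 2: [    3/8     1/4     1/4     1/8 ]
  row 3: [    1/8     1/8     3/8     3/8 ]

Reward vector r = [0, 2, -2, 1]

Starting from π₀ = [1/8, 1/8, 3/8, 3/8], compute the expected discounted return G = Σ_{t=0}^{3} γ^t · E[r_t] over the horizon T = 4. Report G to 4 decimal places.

G = 0.0226

t=0: π = [0.1250, 0.1250, 0.3750, 0.3750], E[r] = -0.1250, γ^t·E[r] = -0.125000, running G = -0.125000
t=1: π = [0.2500, 0.1875, 0.2969, 0.2656], E[r] = 0.0469, γ^t·E[r] = 0.037500, running G = -0.087500
t=2: π = [0.2461, 0.1934, 0.2832, 0.2773], E[r] = 0.0977, γ^t·E[r] = 0.062500, running G = -0.025000
t=3: π = [0.2441, 0.1912, 0.2847, 0.2800], E[r] = 0.0930, γ^t·E[r] = 0.047625, running G = 0.022625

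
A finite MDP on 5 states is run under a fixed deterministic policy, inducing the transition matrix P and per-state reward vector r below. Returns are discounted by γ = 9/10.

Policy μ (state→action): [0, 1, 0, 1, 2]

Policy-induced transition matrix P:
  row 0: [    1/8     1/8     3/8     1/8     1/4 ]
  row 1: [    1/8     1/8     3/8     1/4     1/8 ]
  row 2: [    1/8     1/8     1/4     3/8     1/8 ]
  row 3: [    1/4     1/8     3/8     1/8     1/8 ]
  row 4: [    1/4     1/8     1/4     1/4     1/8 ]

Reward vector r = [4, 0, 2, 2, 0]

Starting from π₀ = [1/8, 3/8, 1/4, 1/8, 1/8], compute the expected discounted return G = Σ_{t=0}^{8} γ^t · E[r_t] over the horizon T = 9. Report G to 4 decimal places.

t=0: π = [0.1250, 0.3750, 0.2500, 0.1250, 0.1250], E[r] = 1.2500, γ^t·E[r] = 1.250000, running G = 1.250000
t=1: π = [0.1563, 0.1250, 0.3281, 0.2500, 0.1406], E[r] = 1.7813, γ^t·E[r] = 1.603125, running G = 2.853125
t=2: π = [0.1738, 0.1250, 0.3164, 0.2402, 0.1445], E[r] = 1.8086, γ^t·E[r] = 1.464961, running G = 4.318086
t=3: π = [0.1731, 0.1250, 0.3174, 0.2378, 0.1467], E[r] = 1.8027, γ^t·E[r] = 1.314193, running G = 5.632279
t=4: π = [0.1731, 0.1250, 0.3170, 0.2383, 0.1466], E[r] = 1.8029, γ^t·E[r] = 1.182854, running G = 6.815133
t=5: π = [0.1731, 0.1250, 0.3170, 0.2382, 0.1466], E[r] = 1.8030, γ^t·E[r] = 1.064636, running G = 7.879770
t=6: π = [0.1731, 0.1250, 0.3170, 0.2382, 0.1466], E[r] = 1.8029, γ^t·E[r] = 0.958150, running G = 8.837920
t=7: π = [0.1731, 0.1250, 0.3170, 0.2382, 0.1466], E[r] = 1.8029, γ^t·E[r] = 0.862340, running G = 9.700260
t=8: π = [0.1731, 0.1250, 0.3170, 0.2382, 0.1466], E[r] = 1.8029, γ^t·E[r] = 0.776105, running G = 10.476365

G = 10.4764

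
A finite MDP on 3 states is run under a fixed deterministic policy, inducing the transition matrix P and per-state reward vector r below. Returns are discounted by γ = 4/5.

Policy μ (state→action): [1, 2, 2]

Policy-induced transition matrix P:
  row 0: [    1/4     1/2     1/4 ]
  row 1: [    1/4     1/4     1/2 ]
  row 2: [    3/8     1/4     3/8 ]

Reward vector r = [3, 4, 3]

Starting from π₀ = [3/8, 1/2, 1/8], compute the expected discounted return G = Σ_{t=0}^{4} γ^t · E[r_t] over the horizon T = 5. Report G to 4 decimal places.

G = 11.3615

t=0: π = [0.3750, 0.5000, 0.1250], E[r] = 3.5000, γ^t·E[r] = 3.500000, running G = 3.500000
t=1: π = [0.2656, 0.3438, 0.3906], E[r] = 3.3438, γ^t·E[r] = 2.675000, running G = 6.175000
t=2: π = [0.2988, 0.3164, 0.3848], E[r] = 3.3164, γ^t·E[r] = 2.122500, running G = 8.297500
t=3: π = [0.2981, 0.3247, 0.3772], E[r] = 3.3247, γ^t·E[r] = 1.702250, running G = 9.999750
t=4: π = [0.2971, 0.3245, 0.3783], E[r] = 3.3245, γ^t·E[r] = 1.361725, running G = 11.361475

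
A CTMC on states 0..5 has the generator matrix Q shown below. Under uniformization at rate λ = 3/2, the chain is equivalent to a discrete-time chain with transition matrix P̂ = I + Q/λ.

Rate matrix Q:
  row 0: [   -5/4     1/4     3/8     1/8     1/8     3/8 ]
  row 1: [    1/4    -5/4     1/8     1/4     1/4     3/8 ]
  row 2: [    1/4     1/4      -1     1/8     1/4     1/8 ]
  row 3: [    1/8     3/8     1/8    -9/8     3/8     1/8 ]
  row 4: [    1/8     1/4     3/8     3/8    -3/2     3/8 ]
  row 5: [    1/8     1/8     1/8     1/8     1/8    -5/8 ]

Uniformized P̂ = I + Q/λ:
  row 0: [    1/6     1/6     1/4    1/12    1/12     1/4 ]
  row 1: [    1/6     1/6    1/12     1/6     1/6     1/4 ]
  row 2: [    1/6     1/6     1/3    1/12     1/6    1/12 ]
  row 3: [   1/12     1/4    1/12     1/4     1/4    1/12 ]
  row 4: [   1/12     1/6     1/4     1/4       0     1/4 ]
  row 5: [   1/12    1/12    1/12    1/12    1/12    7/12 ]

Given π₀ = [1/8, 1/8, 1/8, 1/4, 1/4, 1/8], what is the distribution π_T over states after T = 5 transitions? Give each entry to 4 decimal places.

π = [0.1201, 0.1540, 0.1656, 0.1404, 0.1233, 0.2967]

t=0: π = [0.1250, 0.1250, 0.1250, 0.2500, 0.2500, 0.1250]
t=1: π = [0.1146, 0.1771, 0.1771, 0.1771, 0.1250, 0.2292]
t=2: π = [0.1224, 0.1623, 0.1675, 0.1484, 0.1319, 0.2674]
t=3: π = [0.1210, 0.1568, 0.1676, 0.1436, 0.1246, 0.2865]
t=4: π = [0.1204, 0.1548, 0.1662, 0.1411, 0.1239, 0.2936]
t=5: π = [0.1201, 0.1540, 0.1656, 0.1404, 0.1233, 0.2967]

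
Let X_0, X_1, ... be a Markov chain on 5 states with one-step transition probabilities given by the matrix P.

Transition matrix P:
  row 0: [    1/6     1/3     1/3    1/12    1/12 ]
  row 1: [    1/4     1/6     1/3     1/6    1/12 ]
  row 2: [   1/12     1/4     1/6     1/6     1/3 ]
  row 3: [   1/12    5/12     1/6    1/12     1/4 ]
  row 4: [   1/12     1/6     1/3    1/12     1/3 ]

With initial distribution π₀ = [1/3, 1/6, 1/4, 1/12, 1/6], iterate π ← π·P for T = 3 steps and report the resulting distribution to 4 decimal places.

π = [0.1353, 0.2442, 0.2674, 0.1258, 0.2273]

t=0: π = [0.3333, 0.1667, 0.2500, 0.0833, 0.1667]
t=1: π = [0.1389, 0.2639, 0.2778, 0.1181, 0.2014]
t=2: π = [0.1389, 0.2425, 0.2674, 0.1285, 0.2228]
t=3: π = [0.1353, 0.2442, 0.2674, 0.1258, 0.2273]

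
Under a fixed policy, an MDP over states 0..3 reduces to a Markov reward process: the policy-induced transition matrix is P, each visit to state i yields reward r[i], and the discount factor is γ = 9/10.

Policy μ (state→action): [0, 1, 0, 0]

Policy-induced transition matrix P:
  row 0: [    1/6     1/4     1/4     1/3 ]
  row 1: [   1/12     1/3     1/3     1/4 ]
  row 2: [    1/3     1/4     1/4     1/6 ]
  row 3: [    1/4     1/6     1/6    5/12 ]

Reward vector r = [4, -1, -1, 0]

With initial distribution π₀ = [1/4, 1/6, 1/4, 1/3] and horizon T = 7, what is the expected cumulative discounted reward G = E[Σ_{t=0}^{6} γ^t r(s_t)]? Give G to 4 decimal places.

G = 2.1425

t=0: π = [0.2500, 0.1667, 0.2500, 0.3333], E[r] = 0.5833, γ^t·E[r] = 0.583333, running G = 0.583333
t=1: π = [0.2222, 0.2361, 0.2361, 0.3056], E[r] = 0.4167, γ^t·E[r] = 0.375000, running G = 0.958333
t=2: π = [0.2118, 0.2442, 0.2442, 0.2998], E[r] = 0.3588, γ^t·E[r] = 0.290625, running G = 1.248958
t=3: π = [0.2120, 0.2454, 0.2454, 0.2973], E[r] = 0.3573, γ^t·E[r] = 0.260438, running G = 1.509396
t=4: π = [0.2119, 0.2457, 0.2457, 0.2968], E[r] = 0.3562, γ^t·E[r] = 0.233698, running G = 1.743093
t=5: π = [0.2119, 0.2457, 0.2457, 0.2966], E[r] = 0.3560, γ^t·E[r] = 0.210211, running G = 1.953304
t=6: π = [0.2119, 0.2458, 0.2458, 0.2966], E[r] = 0.3559, γ^t·E[r] = 0.189164, running G = 2.142469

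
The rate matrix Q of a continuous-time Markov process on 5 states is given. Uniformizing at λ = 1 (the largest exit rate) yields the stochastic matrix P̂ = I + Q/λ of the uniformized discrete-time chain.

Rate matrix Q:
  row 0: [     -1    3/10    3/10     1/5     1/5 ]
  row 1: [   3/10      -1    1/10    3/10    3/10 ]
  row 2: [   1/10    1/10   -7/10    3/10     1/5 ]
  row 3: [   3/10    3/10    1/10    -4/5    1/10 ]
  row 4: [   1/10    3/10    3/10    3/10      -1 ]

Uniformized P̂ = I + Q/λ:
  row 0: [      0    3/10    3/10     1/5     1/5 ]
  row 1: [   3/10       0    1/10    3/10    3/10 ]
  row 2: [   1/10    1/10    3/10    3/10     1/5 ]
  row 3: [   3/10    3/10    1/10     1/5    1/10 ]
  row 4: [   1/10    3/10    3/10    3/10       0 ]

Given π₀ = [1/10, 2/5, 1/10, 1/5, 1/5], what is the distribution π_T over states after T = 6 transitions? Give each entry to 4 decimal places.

π = [0.1735, 0.1990, 0.2090, 0.2569, 0.1616]

t=0: π = [0.1000, 0.4000, 0.1000, 0.2000, 0.2000]
t=1: π = [0.2100, 0.1600, 0.1800, 0.2700, 0.1800]
t=2: π = [0.1650, 0.2160, 0.2140, 0.2520, 0.1530]
t=3: π = [0.1771, 0.1924, 0.2064, 0.2583, 0.1658]
t=4: π = [0.1724, 0.2010, 0.2099, 0.2565, 0.1603]
t=5: π = [0.1742, 0.1977, 0.2085, 0.2571, 0.1624]
t=6: π = [0.1735, 0.1990, 0.2090, 0.2569, 0.1616]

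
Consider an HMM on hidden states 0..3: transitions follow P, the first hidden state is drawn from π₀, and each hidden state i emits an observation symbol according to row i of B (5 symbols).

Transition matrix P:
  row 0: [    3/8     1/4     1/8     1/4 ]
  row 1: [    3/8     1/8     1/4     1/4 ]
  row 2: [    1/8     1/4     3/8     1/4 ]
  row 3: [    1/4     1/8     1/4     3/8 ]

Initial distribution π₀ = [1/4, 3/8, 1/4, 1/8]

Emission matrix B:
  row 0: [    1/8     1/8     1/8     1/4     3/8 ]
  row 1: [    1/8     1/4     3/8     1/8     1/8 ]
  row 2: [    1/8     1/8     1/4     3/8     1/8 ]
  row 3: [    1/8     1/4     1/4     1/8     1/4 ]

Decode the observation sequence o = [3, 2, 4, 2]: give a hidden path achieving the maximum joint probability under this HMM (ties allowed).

t=0: δ = [6.250e-02, 4.688e-02, 9.375e-02, 1.562e-02]  (obs o_0=3)
t=1: δ = [2.930e-03, 8.789e-03, 8.789e-03, 5.859e-03]  ψ = [0, 2, 2, 2]  (obs o_1=2)
t=2: δ = [1.236e-03, 2.747e-04, 4.120e-04, 5.493e-04]  ψ = [1, 2, 2, 1]  (obs o_2=4)
t=3: δ = [5.794e-05, 1.159e-04, 3.862e-05, 7.725e-05]  ψ = [0, 0, 0, 0]  (obs o_3=2)
backtrack: best end state = 1; path = [2, 1, 0, 1]

path = [2, 1, 0, 1]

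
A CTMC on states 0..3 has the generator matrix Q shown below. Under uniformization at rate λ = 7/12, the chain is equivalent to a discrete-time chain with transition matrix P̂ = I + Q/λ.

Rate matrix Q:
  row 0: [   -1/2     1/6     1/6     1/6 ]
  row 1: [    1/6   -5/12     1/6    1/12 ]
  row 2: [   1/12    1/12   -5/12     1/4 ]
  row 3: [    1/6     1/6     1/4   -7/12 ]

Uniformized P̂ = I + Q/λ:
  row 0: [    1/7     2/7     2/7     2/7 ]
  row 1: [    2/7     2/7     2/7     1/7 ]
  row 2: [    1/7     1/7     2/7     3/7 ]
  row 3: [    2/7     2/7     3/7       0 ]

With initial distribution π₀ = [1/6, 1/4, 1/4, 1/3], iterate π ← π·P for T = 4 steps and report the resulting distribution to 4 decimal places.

π = [0.2097, 0.2399, 0.3181, 0.2322]

t=0: π = [0.1667, 0.2500, 0.2500, 0.3333]
t=1: π = [0.2262, 0.2500, 0.3333, 0.1905]
t=2: π = [0.2058, 0.2381, 0.3129, 0.2432]
t=3: π = [0.2116, 0.2410, 0.3205, 0.2269]
t=4: π = [0.2097, 0.2399, 0.3181, 0.2322]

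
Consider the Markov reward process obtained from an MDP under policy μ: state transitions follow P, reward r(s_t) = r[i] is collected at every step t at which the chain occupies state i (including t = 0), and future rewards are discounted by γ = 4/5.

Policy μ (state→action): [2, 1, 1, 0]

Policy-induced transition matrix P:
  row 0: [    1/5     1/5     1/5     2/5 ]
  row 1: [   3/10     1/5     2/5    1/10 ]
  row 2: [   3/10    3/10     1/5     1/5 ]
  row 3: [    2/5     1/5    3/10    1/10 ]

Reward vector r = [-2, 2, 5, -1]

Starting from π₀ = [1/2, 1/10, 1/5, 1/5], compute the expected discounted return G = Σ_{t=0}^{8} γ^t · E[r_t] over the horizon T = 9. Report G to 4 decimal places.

t=0: π = [0.5000, 0.1000, 0.2000, 0.2000], E[r] = 0.0000, γ^t·E[r] = 0.000000, running G = 0.000000
t=1: π = [0.2700, 0.2200, 0.2400, 0.2700], E[r] = 0.8300, γ^t·E[r] = 0.664000, running G = 0.664000
t=2: π = [0.3000, 0.2240, 0.2710, 0.2050], E[r] = 0.9980, γ^t·E[r] = 0.638720, running G = 1.302720
t=3: π = [0.2905, 0.2271, 0.2653, 0.2171], E[r] = 0.9826, γ^t·E[r] = 0.503091, running G = 1.805811
t=4: π = [0.2927, 0.2265, 0.2671, 0.2137], E[r] = 0.9897, γ^t·E[r] = 0.405385, running G = 2.211196
t=5: π = [0.2921, 0.2267, 0.2667, 0.2145], E[r] = 0.9881, γ^t·E[r] = 0.323774, running G = 2.534971
t=6: π = [0.2922, 0.2267, 0.2668, 0.2143], E[r] = 0.9885, γ^t·E[r] = 0.259136, running G = 2.794106
t=7: π = [0.2922, 0.2267, 0.2668, 0.2144], E[r] = 0.9884, γ^t·E[r] = 0.207285, running G = 3.001391
t=8: π = [0.2922, 0.2267, 0.2668, 0.2143], E[r] = 0.9884, γ^t·E[r] = 0.165833, running G = 3.167224

G = 3.1672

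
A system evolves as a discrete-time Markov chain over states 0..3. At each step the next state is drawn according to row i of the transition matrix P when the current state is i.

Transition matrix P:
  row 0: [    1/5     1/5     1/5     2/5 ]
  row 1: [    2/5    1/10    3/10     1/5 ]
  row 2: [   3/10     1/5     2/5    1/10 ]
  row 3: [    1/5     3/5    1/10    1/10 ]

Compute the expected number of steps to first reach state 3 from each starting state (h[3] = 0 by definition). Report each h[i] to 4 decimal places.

First-step conditioning: h[3] = 0; for i ≠ 3, h[i] = 1 + Σ_k P[i][k]·h[k].
  h[0] = 1 + 1/5·h[0] + 1/5·h[1] + 1/5·h[2]
  h[1] = 1 + 2/5·h[0] + 1/10·h[1] + 3/10·h[2]
  h[2] = 1 + 3/10·h[0] + 1/5·h[1] + 2/5·h[2]
Solving the 3×3 linear system over states ≠ 3 gives exactly h = [110/31, 535/124, 605/124, 0] (h[3] = 0 is the target).

h = [3.5484, 4.3145, 4.8790, 0.0000]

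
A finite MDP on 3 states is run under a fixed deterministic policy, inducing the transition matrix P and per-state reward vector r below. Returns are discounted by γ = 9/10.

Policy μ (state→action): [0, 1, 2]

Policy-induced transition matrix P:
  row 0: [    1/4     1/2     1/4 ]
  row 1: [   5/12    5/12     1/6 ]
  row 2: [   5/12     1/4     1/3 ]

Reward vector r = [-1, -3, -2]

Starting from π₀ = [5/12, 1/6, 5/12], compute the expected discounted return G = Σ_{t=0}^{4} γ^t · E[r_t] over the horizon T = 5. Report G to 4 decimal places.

t=0: π = [0.4167, 0.1667, 0.4167], E[r] = -1.7500, γ^t·E[r] = -1.750000, running G = -1.750000
t=1: π = [0.3472, 0.3819, 0.2708], E[r] = -2.0347, γ^t·E[r] = -1.831250, running G = -3.581250
t=2: π = [0.3588, 0.4005, 0.2407], E[r] = -2.0417, γ^t·E[r] = -1.653750, running G = -5.235000
t=3: π = [0.3569, 0.4064, 0.2367], E[r] = -2.0496, γ^t·E[r] = -1.494141, running G = -6.729141
t=4: π = [0.3572, 0.4070, 0.2359], E[r] = -2.0498, γ^t·E[r] = -1.344853, running G = -8.073994

G = -8.0740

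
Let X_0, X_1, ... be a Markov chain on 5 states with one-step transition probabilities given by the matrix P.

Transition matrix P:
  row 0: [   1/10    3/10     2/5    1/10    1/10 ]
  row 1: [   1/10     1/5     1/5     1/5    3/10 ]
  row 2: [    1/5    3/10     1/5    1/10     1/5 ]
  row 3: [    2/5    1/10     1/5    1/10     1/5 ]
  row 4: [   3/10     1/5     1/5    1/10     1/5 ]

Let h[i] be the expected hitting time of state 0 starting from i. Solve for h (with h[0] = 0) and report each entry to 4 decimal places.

First-step conditioning: h[0] = 0; for i ≠ 0, h[i] = 1 + Σ_k P[i][k]·h[k].
  h[1] = 1 + 1/5·h[1] + 1/5·h[2] + 1/5·h[3] + 3/10·h[4]
  h[2] = 1 + 3/10·h[1] + 1/5·h[2] + 1/10·h[3] + 1/5·h[4]
  h[3] = 1 + 1/10·h[1] + 1/5·h[2] + 1/10·h[3] + 1/5·h[4]
  h[4] = 1 + 1/5·h[1] + 1/5·h[2] + 1/10·h[3] + 1/5·h[4]
Solving the 4×4 linear system over states ≠ 0 gives exactly h = [0, 1200/253, 1130/253, 890/253, 1010/253] (h[0] = 0 is the target).

h = [0.0000, 4.7431, 4.4664, 3.5178, 3.9921]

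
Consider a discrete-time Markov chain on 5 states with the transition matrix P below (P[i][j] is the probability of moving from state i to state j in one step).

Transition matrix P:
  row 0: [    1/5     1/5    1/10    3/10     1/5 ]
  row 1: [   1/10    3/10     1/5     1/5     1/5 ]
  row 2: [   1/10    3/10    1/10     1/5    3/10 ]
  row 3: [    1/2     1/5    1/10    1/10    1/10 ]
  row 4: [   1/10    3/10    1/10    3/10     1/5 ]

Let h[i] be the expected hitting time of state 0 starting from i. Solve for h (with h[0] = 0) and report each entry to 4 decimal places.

h = [0.0000, 5.5616, 5.5435, 3.5589, 5.3631]

First-step conditioning: h[0] = 0; for i ≠ 0, h[i] = 1 + Σ_k P[i][k]·h[k].
  h[1] = 1 + 3/10·h[1] + 1/5·h[2] + 1/5·h[3] + 1/5·h[4]
  h[2] = 1 + 3/10·h[1] + 1/10·h[2] + 1/5·h[3] + 3/10·h[4]
  h[3] = 1 + 1/5·h[1] + 1/10·h[2] + 1/10·h[3] + 1/10·h[4]
  h[4] = 1 + 3/10·h[1] + 1/10·h[2] + 3/10·h[3] + 1/5·h[4]
Solving the 4×4 linear system over states ≠ 0 gives exactly h = [0, 4110/739, 12290/2217, 2630/739, 11890/2217] (h[0] = 0 is the target).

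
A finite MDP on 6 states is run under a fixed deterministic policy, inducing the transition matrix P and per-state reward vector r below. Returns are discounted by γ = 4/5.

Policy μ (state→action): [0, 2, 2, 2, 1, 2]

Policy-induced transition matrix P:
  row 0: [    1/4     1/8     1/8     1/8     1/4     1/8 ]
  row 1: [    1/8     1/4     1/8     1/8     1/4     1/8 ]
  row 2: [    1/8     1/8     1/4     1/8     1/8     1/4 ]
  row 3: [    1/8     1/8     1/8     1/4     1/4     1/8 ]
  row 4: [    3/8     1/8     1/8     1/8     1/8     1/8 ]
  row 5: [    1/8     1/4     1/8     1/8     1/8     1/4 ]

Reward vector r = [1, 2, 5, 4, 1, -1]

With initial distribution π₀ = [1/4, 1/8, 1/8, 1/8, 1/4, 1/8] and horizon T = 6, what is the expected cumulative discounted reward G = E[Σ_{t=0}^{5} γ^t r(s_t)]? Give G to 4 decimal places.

G = 6.6868

t=0: π = [0.2500, 0.1250, 0.1250, 0.1250, 0.2500, 0.1250], E[r] = 1.7500, γ^t·E[r] = 1.750000, running G = 1.750000
t=1: π = [0.2188, 0.1563, 0.1406, 0.1406, 0.1875, 0.1563], E[r] = 1.8281, γ^t·E[r] = 1.462500, running G = 3.212500
t=2: π = [0.1992, 0.1641, 0.1426, 0.1426, 0.1895, 0.1621], E[r] = 1.8379, γ^t·E[r] = 1.176250, running G = 4.388750
t=3: π = [0.1973, 0.1658, 0.1428, 0.1428, 0.1882, 0.1631], E[r] = 1.8394, γ^t·E[r] = 0.941750, running G = 5.330500
t=4: π = [0.1967, 0.1661, 0.1429, 0.1429, 0.1882, 0.1632], E[r] = 1.8396, γ^t·E[r] = 0.753500, running G = 6.084000
t=5: π = [0.1966, 0.1662, 0.1429, 0.1429, 0.1882, 0.1633], E[r] = 1.8396, γ^t·E[r] = 0.602814, running G = 6.686814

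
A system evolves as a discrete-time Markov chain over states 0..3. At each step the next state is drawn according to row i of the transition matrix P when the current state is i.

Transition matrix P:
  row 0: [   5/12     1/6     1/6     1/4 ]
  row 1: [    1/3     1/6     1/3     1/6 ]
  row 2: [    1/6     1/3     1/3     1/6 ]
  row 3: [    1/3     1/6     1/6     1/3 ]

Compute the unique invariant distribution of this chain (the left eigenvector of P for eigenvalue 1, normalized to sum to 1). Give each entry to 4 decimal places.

π = [0.3197, 0.2069, 0.2414, 0.2320]

Balance equations π_j = Σ_i π_i·P[i][j]:
  π_0 = 5/12·π_0 + 1/3·π_1 + 1/6·π_2 + 1/3·π_3
  π_1 = 1/6·π_0 + 1/6·π_1 + 1/3·π_2 + 1/6·π_3
  π_2 = 1/6·π_0 + 1/3·π_1 + 1/3·π_2 + 1/6·π_3
  normalize: π_0 + π_1 + π_2 + π_3 = 1
Solving the linear system gives exactly π = [102/319, 6/29, 7/29, 74/319].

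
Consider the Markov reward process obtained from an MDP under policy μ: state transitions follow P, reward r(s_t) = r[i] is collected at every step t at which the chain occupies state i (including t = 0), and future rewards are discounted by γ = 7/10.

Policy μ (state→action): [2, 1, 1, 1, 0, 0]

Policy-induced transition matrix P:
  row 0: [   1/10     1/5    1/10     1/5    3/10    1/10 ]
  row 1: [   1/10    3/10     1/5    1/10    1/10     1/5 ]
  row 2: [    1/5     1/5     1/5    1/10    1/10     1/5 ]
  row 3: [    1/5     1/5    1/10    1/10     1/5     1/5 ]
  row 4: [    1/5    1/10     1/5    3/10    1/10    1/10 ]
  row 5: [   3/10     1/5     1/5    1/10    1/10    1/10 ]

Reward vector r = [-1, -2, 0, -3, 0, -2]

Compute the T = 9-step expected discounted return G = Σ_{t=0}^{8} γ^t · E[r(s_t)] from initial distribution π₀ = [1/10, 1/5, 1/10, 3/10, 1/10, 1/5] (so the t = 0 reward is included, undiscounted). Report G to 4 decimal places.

t=0: π = [0.1000, 0.2000, 0.1000, 0.3000, 0.1000, 0.2000], E[r] = -1.8000, γ^t·E[r] = -1.800000, running G = -1.800000
t=1: π = [0.1900, 0.2100, 0.1600, 0.1300, 0.1500, 0.1600], E[r] = -1.3200, γ^t·E[r] = -0.924000, running G = -2.724000
t=2: π = [0.1760, 0.2060, 0.1680, 0.1490, 0.1510, 0.1500], E[r] = -1.3350, γ^t·E[r] = -0.654150, running G = -3.378150
t=3: π = [0.1768, 0.2055, 0.1675, 0.1478, 0.1501, 0.1523], E[r] = -1.3358, γ^t·E[r] = -0.458179, running G = -3.836329
t=4: π = [0.1770, 0.2055, 0.1675, 0.1477, 0.1501, 0.1521], E[r] = -1.3353, γ^t·E[r] = -0.320615, running G = -4.156945
t=5: π = [0.1770, 0.2055, 0.1675, 0.1477, 0.1502, 0.1521], E[r] = -1.3354, γ^t·E[r] = -0.224436, running G = -4.381381
t=6: π = [0.1770, 0.2055, 0.1675, 0.1477, 0.1502, 0.1521], E[r] = -1.3354, γ^t·E[r] = -0.157106, running G = -4.538487
t=7: π = [0.1770, 0.2055, 0.1675, 0.1477, 0.1502, 0.1521], E[r] = -1.3354, γ^t·E[r] = -0.109974, running G = -4.648461
t=8: π = [0.1770, 0.2055, 0.1675, 0.1477, 0.1502, 0.1521], E[r] = -1.3354, γ^t·E[r] = -0.076982, running G = -4.725443

G = -4.7254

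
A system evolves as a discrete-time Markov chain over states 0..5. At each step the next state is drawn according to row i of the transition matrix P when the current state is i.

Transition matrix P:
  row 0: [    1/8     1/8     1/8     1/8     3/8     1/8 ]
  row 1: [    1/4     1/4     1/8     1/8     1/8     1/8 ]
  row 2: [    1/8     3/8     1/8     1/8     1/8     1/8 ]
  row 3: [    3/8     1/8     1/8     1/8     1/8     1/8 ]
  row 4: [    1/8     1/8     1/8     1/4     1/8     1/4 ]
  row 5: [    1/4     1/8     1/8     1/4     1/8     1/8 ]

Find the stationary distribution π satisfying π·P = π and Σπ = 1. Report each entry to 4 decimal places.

π = [0.2071, 0.1786, 0.1250, 0.1655, 0.1768, 0.1471]

Balance equations π_j = Σ_i π_i·P[i][j]:
  π_0 = 1/8·π_0 + 1/4·π_1 + 1/8·π_2 + 3/8·π_3 + 1/8·π_4 + 1/4·π_5
  π_1 = 1/8·π_0 + 1/4·π_1 + 3/8·π_2 + 1/8·π_3 + 1/8·π_4 + 1/8·π_5
  π_2 = 1/8·π_0 + 1/8·π_1 + 1/8·π_2 + 1/8·π_3 + 1/8·π_4 + 1/8·π_5
  π_3 = 1/8·π_0 + 1/8·π_1 + 1/8·π_2 + 1/8·π_3 + 1/4·π_4 + 1/4·π_5
  π_4 = 3/8·π_0 + 1/8·π_1 + 1/8·π_2 + 1/8·π_3 + 1/8·π_4 + 1/8·π_5
  normalize: π_0 + π_1 + π_2 + π_3 + π_4 + π_5 = 1
Solving the linear system gives exactly π = [977/4718, 5/28, 1/8, 3123/18872, 417/2359, 347/2359].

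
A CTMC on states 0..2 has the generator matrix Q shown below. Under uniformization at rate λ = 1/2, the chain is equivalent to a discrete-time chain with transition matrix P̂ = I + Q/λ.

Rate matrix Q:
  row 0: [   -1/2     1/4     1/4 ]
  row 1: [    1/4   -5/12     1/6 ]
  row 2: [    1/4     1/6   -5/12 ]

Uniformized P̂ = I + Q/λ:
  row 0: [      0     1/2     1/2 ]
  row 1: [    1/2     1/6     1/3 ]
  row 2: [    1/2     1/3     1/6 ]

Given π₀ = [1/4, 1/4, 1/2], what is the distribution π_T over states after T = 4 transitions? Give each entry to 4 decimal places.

t=0: π = [0.2500, 0.2500, 0.5000]
t=1: π = [0.3750, 0.3333, 0.2917]
t=2: π = [0.3125, 0.3403, 0.3472]
t=3: π = [0.3438, 0.3287, 0.3275]
t=4: π = [0.3281, 0.3358, 0.3360]

π = [0.3281, 0.3358, 0.3360]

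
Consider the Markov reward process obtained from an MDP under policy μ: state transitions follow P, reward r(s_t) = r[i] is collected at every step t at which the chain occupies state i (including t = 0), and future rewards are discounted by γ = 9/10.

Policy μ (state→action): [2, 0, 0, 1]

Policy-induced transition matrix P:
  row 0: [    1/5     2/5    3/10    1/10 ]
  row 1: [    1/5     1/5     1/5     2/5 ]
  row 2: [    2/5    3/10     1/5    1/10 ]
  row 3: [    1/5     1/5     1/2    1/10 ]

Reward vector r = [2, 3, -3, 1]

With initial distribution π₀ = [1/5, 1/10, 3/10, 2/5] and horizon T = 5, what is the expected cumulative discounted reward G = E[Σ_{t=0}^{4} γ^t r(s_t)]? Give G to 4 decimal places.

G = 2.1823

t=0: π = [0.2000, 0.1000, 0.3000, 0.4000], E[r] = 0.2000, γ^t·E[r] = 0.200000, running G = 0.200000
t=1: π = [0.2600, 0.2700, 0.3400, 0.1300], E[r] = 0.4400, γ^t·E[r] = 0.396000, running G = 0.596000
t=2: π = [0.2680, 0.2860, 0.2650, 0.1810], E[r] = 0.7800, γ^t·E[r] = 0.631800, running G = 1.227800
t=3: π = [0.2530, 0.2801, 0.2811, 0.1858], E[r] = 0.6888, γ^t·E[r] = 0.502135, running G = 1.729935
t=4: π = [0.2562, 0.2787, 0.2810, 0.1840], E[r] = 0.6895, γ^t·E[r] = 0.452368, running G = 2.182303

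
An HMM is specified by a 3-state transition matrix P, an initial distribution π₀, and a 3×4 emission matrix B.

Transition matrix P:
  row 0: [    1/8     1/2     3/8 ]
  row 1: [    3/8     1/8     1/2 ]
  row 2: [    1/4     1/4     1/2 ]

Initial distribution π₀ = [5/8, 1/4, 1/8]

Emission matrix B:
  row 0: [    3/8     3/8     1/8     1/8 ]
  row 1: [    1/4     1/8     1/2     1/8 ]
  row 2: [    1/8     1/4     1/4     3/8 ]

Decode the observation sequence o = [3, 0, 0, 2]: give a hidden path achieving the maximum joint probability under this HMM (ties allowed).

t=0: δ = [7.812e-02, 3.125e-02, 4.688e-02]  (obs o_0=3)
t=1: δ = [4.395e-03, 9.766e-03, 3.662e-03]  ψ = [1, 0, 0]  (obs o_1=0)
t=2: δ = [1.373e-03, 5.493e-04, 6.104e-04]  ψ = [1, 0, 1]  (obs o_2=0)
t=3: δ = [2.575e-05, 3.433e-04, 1.287e-04]  ψ = [1, 0, 0]  (obs o_3=2)
backtrack: best end state = 1; path = [0, 1, 0, 1]

path = [0, 1, 0, 1]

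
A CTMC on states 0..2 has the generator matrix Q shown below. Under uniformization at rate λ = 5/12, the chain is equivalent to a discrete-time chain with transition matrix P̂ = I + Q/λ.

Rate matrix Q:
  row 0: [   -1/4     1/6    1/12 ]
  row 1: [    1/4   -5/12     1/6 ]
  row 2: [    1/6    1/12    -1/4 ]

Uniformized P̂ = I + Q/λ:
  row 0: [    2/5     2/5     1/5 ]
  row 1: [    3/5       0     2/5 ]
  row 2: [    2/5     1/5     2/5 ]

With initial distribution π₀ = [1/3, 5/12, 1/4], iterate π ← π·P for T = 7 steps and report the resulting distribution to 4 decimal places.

π = [0.4483, 0.2413, 0.3104]

t=0: π = [0.3333, 0.4167, 0.2500]
t=1: π = [0.4833, 0.1833, 0.3333]
t=2: π = [0.4367, 0.2600, 0.3033]
t=3: π = [0.4520, 0.2353, 0.3127]
t=4: π = [0.4471, 0.2433, 0.3096]
t=5: π = [0.4487, 0.2407, 0.3106]
t=6: π = [0.4481, 0.2416, 0.3103]
t=7: π = [0.4483, 0.2413, 0.3104]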